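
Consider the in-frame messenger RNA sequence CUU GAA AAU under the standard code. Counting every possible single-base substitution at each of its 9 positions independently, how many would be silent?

5

Codon 1 (CUU, Leu): 3 synonymous substitutions.
Codon 2 (GAA, Glu): 1 synonymous substitution.
Codon 3 (AAU, Asn): 1 synonymous substitution.
Total: 3 + 1 + 1 = 5.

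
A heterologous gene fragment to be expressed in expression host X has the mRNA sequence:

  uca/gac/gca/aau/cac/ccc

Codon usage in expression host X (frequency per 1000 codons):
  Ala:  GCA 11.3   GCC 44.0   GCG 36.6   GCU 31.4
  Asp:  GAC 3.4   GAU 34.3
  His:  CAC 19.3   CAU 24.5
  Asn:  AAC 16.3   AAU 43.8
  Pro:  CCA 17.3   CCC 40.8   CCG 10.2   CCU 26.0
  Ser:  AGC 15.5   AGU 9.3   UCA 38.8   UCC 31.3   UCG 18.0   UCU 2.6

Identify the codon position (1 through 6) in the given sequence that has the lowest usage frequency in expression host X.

2

Codon 1 UCA (Ser): 38.8 per 1000.
Codon 2 GAC (Asp): 3.4 per 1000.
Codon 3 GCA (Ala): 11.3 per 1000.
Codon 4 AAU (Asn): 43.8 per 1000.
Codon 5 CAC (His): 19.3 per 1000.
Codon 6 CCC (Pro): 40.8 per 1000.
Lowest frequency is 3.4 at codon 2.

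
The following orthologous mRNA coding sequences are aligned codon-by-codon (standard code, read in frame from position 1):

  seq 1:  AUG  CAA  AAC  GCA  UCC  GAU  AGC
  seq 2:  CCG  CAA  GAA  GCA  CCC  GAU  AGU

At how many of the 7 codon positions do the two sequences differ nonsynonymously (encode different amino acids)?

Codon 1: AUG Met / CCG Pro — nonsynonymous.
Codon 2: CAA Gln / CAA Gln — identical.
Codon 3: AAC Asn / GAA Glu — nonsynonymous.
Codon 4: GCA Ala / GCA Ala — identical.
Codon 5: UCC Ser / CCC Pro — nonsynonymous.
Codon 6: GAU Asp / GAU Asp — identical.
Codon 7: AGC Ser / AGU Ser — synonymous.
Nonsynonymous differences: 3.

3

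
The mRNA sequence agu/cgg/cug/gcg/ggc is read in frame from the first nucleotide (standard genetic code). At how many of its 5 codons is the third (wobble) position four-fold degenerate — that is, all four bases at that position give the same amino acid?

Codon 1 AGU (Ser): third position 2-fold.
Codon 2 CGG (Arg): third position 4-fold.
Codon 3 CUG (Leu): third position 4-fold.
Codon 4 GCG (Ala): third position 4-fold.
Codon 5 GGC (Gly): third position 4-fold.
Four-fold degenerate third positions: 4.

4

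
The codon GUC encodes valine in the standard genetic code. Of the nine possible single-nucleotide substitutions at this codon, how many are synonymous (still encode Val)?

3

Position 1: none → 0 synonymous.
Position 2: none → 0 synonymous.
Position 3: GUU, GUA, GUG → 3 synonymous.
Total: 0 + 0 + 3 = 3.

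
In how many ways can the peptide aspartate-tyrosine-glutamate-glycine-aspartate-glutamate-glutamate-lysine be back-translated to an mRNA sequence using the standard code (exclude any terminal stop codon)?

Asp: 2 codons.
Tyr: 2 codons.
Glu: 2 codons.
Gly: 4 codons.
Asp: 2 codons.
Glu: 2 codons.
Glu: 2 codons.
Lys: 2 codons.
2 × 2 × 2 × 4 × 2 × 2 × 2 × 2 = 512.

512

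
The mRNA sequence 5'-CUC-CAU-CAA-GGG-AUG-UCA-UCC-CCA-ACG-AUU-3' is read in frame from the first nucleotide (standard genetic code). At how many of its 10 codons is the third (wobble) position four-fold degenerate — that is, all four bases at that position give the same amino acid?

6

Codon 1 CUC (Leu): third position 4-fold.
Codon 2 CAU (His): third position 2-fold.
Codon 3 CAA (Gln): third position 2-fold.
Codon 4 GGG (Gly): third position 4-fold.
Codon 5 AUG (Met): third position 1-fold.
Codon 6 UCA (Ser): third position 4-fold.
Codon 7 UCC (Ser): third position 4-fold.
Codon 8 CCA (Pro): third position 4-fold.
Codon 9 ACG (Thr): third position 4-fold.
Codon 10 AUU (Ile): third position 3-fold.
Four-fold degenerate third positions: 6.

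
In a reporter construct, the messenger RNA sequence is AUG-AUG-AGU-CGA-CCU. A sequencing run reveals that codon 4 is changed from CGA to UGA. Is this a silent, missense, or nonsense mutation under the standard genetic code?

nonsense

Position 10 falls in codon 4: CGA → Arg.
After the substitution the codon is UGA → Stop.
The new codon is a stop codon, so this is a nonsense mutation.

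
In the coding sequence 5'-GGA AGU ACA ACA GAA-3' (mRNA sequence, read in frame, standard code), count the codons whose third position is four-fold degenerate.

Codon 1 GGA (Gly): third position 4-fold.
Codon 2 AGU (Ser): third position 2-fold.
Codon 3 ACA (Thr): third position 4-fold.
Codon 4 ACA (Thr): third position 4-fold.
Codon 5 GAA (Glu): third position 2-fold.
Four-fold degenerate third positions: 3.

3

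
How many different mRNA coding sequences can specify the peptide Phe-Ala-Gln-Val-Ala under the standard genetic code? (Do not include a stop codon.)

256

Phe: 2 codons.
Ala: 4 codons.
Gln: 2 codons.
Val: 4 codons.
Ala: 4 codons.
2 × 4 × 2 × 4 × 4 = 256.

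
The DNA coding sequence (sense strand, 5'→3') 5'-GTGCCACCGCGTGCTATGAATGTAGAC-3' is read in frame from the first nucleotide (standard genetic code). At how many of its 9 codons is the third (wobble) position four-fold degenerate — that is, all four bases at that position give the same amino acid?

Codon 1 GTG (Val): third position 4-fold.
Codon 2 CCA (Pro): third position 4-fold.
Codon 3 CCG (Pro): third position 4-fold.
Codon 4 CGT (Arg): third position 4-fold.
Codon 5 GCT (Ala): third position 4-fold.
Codon 6 ATG (Met): third position 1-fold.
Codon 7 AAT (Asn): third position 2-fold.
Codon 8 GTA (Val): third position 4-fold.
Codon 9 GAC (Asp): third position 2-fold.
Four-fold degenerate third positions: 6.

6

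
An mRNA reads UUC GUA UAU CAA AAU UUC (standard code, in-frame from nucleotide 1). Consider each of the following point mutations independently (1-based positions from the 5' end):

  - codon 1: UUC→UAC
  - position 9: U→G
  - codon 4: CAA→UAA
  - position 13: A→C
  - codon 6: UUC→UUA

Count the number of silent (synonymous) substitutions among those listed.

0

Codon 1: UUC (Phe) → UAC (Tyr) — missense.
Codon 3: UAU (Tyr) → UAG (Stop) — nonsense.
Codon 4: CAA (Gln) → UAA (Stop) — nonsense.
Codon 5: AAU (Asn) → CAU (His) — missense.
Codon 6: UUC (Phe) → UUA (Leu) — missense.
Synonymous: 0 of 5.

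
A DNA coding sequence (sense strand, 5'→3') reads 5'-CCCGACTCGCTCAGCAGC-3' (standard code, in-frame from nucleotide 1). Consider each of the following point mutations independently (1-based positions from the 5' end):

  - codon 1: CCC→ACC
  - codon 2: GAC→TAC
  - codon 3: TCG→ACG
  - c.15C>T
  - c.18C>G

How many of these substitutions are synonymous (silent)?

Codon 1: CCC (Pro) → ACC (Thr) — missense.
Codon 2: GAC (Asp) → TAC (Tyr) — missense.
Codon 3: TCG (Ser) → ACG (Thr) — missense.
Codon 5: AGC (Ser) → AGT (Ser) — synonymous.
Codon 6: AGC (Ser) → AGG (Arg) — missense.
Synonymous: 1 of 5.

1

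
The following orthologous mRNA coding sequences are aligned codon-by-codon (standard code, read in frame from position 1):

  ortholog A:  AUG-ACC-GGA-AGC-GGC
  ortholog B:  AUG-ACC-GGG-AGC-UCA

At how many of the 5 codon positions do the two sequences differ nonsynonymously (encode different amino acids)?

1

Codon 1: AUG Met / AUG Met — identical.
Codon 2: ACC Thr / ACC Thr — identical.
Codon 3: GGA Gly / GGG Gly — synonymous.
Codon 4: AGC Ser / AGC Ser — identical.
Codon 5: GGC Gly / UCA Ser — nonsynonymous.
Nonsynonymous differences: 1.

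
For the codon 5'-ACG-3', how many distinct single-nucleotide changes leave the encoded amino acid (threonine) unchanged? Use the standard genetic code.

3

Position 1: none → 0 synonymous.
Position 2: none → 0 synonymous.
Position 3: ACU, ACC, ACA → 3 synonymous.
Total: 0 + 0 + 3 = 3.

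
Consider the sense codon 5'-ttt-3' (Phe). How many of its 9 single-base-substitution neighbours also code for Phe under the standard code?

Position 1: none → 0 synonymous.
Position 2: none → 0 synonymous.
Position 3: TTC → 1 synonymous.
Total: 0 + 0 + 1 = 1.

1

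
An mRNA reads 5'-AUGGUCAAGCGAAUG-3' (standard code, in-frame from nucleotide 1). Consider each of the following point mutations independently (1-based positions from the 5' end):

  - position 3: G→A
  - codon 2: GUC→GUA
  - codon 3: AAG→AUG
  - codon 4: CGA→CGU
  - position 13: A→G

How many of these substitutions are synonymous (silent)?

Codon 1: AUG (Met) → AUA (Ile) — missense.
Codon 2: GUC (Val) → GUA (Val) — synonymous.
Codon 3: AAG (Lys) → AUG (Met) — missense.
Codon 4: CGA (Arg) → CGU (Arg) — synonymous.
Codon 5: AUG (Met) → GUG (Val) — missense.
Synonymous: 2 of 5.

2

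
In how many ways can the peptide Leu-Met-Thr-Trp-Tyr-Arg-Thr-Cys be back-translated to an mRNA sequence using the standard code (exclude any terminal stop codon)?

2304

Leu: 6 codons.
Met: 1 codon.
Thr: 4 codons.
Trp: 1 codon.
Tyr: 2 codons.
Arg: 6 codons.
Thr: 4 codons.
Cys: 2 codons.
6 × 1 × 4 × 1 × 2 × 6 × 4 × 2 = 2304.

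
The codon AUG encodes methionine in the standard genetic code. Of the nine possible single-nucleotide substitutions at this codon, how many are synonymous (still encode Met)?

Position 1: none → 0 synonymous.
Position 2: none → 0 synonymous.
Position 3: none → 0 synonymous.
Total: 0 + 0 + 0 = 0.

0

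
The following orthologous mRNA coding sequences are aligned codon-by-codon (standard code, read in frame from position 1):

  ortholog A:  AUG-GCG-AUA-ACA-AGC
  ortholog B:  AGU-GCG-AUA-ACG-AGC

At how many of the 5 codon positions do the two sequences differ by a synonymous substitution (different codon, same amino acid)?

1

Codon 1: AUG Met / AGU Ser — nonsynonymous.
Codon 2: GCG Ala / GCG Ala — identical.
Codon 3: AUA Ile / AUA Ile — identical.
Codon 4: ACA Thr / ACG Thr — synonymous.
Codon 5: AGC Ser / AGC Ser — identical.
Synonymous differences: 1.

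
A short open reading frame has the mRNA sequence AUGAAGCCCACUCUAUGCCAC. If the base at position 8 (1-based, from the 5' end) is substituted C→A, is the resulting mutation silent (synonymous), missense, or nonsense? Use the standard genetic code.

Position 8 falls in codon 3: CCC → Pro.
After the substitution the codon is CAC → His.
Pro ≠ His, so this is a missense mutation.

missense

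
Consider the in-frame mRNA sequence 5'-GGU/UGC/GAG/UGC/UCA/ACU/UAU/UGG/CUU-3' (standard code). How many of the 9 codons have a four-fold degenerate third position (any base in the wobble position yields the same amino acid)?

Codon 1 GGU (Gly): third position 4-fold.
Codon 2 UGC (Cys): third position 2-fold.
Codon 3 GAG (Glu): third position 2-fold.
Codon 4 UGC (Cys): third position 2-fold.
Codon 5 UCA (Ser): third position 4-fold.
Codon 6 ACU (Thr): third position 4-fold.
Codon 7 UAU (Tyr): third position 2-fold.
Codon 8 UGG (Trp): third position 1-fold.
Codon 9 CUU (Leu): third position 4-fold.
Four-fold degenerate third positions: 4.

4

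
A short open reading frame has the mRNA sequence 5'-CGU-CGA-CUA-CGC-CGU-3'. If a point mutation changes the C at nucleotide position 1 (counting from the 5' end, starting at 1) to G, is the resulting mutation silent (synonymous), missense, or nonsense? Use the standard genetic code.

missense

Position 1 falls in codon 1: CGU → Arg.
After the substitution the codon is GGU → Gly.
Arg ≠ Gly, so this is a missense mutation.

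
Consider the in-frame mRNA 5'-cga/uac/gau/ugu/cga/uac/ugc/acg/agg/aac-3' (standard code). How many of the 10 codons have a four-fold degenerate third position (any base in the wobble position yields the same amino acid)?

Codon 1 CGA (Arg): third position 4-fold.
Codon 2 UAC (Tyr): third position 2-fold.
Codon 3 GAU (Asp): third position 2-fold.
Codon 4 UGU (Cys): third position 2-fold.
Codon 5 CGA (Arg): third position 4-fold.
Codon 6 UAC (Tyr): third position 2-fold.
Codon 7 UGC (Cys): third position 2-fold.
Codon 8 ACG (Thr): third position 4-fold.
Codon 9 AGG (Arg): third position 2-fold.
Codon 10 AAC (Asn): third position 2-fold.
Four-fold degenerate third positions: 3.

3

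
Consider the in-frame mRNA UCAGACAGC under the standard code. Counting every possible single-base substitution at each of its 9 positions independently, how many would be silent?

5

Codon 1 (UCA, Ser): 3 synonymous substitutions.
Codon 2 (GAC, Asp): 1 synonymous substitution.
Codon 3 (AGC, Ser): 1 synonymous substitution.
Total: 3 + 1 + 1 = 5.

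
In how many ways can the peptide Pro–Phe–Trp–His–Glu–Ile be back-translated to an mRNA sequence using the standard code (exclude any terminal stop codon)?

Pro: 4 codons.
Phe: 2 codons.
Trp: 1 codon.
His: 2 codons.
Glu: 2 codons.
Ile: 3 codons.
4 × 2 × 1 × 2 × 2 × 3 = 96.

96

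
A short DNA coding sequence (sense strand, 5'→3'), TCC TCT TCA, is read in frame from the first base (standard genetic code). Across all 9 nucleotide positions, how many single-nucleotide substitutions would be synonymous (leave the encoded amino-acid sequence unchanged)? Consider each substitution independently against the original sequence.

Codon 1 (TCC, Ser): 3 synonymous substitutions.
Codon 2 (TCT, Ser): 3 synonymous substitutions.
Codon 3 (TCA, Ser): 3 synonymous substitutions.
Total: 3 + 3 + 3 = 9.

9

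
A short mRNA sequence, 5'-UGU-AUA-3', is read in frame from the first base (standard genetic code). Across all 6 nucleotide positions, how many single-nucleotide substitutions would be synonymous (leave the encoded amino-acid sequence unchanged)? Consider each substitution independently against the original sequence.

Codon 1 (UGU, Cys): 1 synonymous substitution.
Codon 2 (AUA, Ile): 2 synonymous substitutions.
Total: 1 + 2 = 3.

3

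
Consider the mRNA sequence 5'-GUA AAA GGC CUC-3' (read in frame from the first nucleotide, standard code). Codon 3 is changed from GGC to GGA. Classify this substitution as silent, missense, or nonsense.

silent

Position 9 falls in codon 3: GGC → Gly.
After the substitution the codon is GGA → Gly.
Both encode Gly, so the change is synonymous.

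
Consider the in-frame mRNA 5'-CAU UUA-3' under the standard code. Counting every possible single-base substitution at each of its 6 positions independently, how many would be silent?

Codon 1 (CAU, His): 1 synonymous substitution.
Codon 2 (UUA, Leu): 2 synonymous substitutions.
Total: 1 + 2 = 3.

3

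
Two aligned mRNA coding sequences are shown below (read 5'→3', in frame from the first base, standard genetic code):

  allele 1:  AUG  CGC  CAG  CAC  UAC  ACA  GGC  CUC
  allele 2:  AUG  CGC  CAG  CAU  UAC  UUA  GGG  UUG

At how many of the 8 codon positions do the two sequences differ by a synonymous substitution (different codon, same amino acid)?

Codon 1: AUG Met / AUG Met — identical.
Codon 2: CGC Arg / CGC Arg — identical.
Codon 3: CAG Gln / CAG Gln — identical.
Codon 4: CAC His / CAU His — synonymous.
Codon 5: UAC Tyr / UAC Tyr — identical.
Codon 6: ACA Thr / UUA Leu — nonsynonymous.
Codon 7: GGC Gly / GGG Gly — synonymous.
Codon 8: CUC Leu / UUG Leu — synonymous.
Synonymous differences: 3.

3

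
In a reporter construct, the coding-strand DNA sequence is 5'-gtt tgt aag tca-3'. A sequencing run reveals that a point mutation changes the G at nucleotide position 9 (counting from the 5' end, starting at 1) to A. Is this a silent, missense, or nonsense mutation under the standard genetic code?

silent

Position 9 falls in codon 3: AAG → Lys.
After the substitution the codon is AAA → Lys.
Both encode Lys, so the change is synonymous.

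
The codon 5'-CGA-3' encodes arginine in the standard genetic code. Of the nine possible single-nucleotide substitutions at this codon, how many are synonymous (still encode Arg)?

Position 1: AGA → 1 synonymous.
Position 2: none → 0 synonymous.
Position 3: CGT, CGC, CGG → 3 synonymous.
Total: 1 + 0 + 3 = 4.

4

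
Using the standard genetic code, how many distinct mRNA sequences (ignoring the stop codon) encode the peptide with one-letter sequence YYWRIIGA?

Tyr: 2 codons.
Tyr: 2 codons.
Trp: 1 codon.
Arg: 6 codons.
Ile: 3 codons.
Ile: 3 codons.
Gly: 4 codons.
Ala: 4 codons.
2 × 2 × 1 × 6 × 3 × 3 × 4 × 4 = 3456.

3456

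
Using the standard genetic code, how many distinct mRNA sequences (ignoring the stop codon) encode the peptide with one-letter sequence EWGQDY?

64

Glu: 2 codons.
Trp: 1 codon.
Gly: 4 codons.
Gln: 2 codons.
Asp: 2 codons.
Tyr: 2 codons.
2 × 1 × 4 × 2 × 2 × 2 = 64.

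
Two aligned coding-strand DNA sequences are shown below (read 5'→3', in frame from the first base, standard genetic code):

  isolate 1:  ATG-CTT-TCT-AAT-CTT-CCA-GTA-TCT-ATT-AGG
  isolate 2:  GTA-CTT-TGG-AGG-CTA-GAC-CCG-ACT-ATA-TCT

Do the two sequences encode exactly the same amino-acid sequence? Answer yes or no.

no

Codon 1: ATG Met / GTA Val — nonsynonymous.
Codon 2: CTT Leu / CTT Leu — identical.
Codon 3: TCT Ser / TGG Trp — nonsynonymous.
Codon 4: AAT Asn / AGG Arg — nonsynonymous.
Codon 5: CTT Leu / CTA Leu — synonymous.
Codon 6: CCA Pro / GAC Asp — nonsynonymous.
Codon 7: GTA Val / CCG Pro — nonsynonymous.
Codon 8: TCT Ser / ACT Thr — nonsynonymous.
Codon 9: ATT Ile / ATA Ile — synonymous.
Codon 10: AGG Arg / TCT Ser — nonsynonymous.
Nonsynonymous differences: 7 → different protein.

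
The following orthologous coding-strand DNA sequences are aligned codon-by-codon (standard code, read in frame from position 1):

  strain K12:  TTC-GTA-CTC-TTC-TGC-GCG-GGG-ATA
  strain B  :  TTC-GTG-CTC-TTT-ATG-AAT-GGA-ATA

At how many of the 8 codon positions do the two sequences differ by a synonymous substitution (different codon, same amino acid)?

Codon 1: TTC Phe / TTC Phe — identical.
Codon 2: GTA Val / GTG Val — synonymous.
Codon 3: CTC Leu / CTC Leu — identical.
Codon 4: TTC Phe / TTT Phe — synonymous.
Codon 5: TGC Cys / ATG Met — nonsynonymous.
Codon 6: GCG Ala / AAT Asn — nonsynonymous.
Codon 7: GGG Gly / GGA Gly — synonymous.
Codon 8: ATA Ile / ATA Ile — identical.
Synonymous differences: 3.

3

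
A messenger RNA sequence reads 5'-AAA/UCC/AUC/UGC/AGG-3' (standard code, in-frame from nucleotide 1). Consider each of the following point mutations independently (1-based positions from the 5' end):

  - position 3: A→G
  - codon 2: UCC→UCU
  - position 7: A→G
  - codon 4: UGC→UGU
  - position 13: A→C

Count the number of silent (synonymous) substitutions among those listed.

4

Codon 1: AAA (Lys) → AAG (Lys) — synonymous.
Codon 2: UCC (Ser) → UCU (Ser) — synonymous.
Codon 3: AUC (Ile) → GUC (Val) — missense.
Codon 4: UGC (Cys) → UGU (Cys) — synonymous.
Codon 5: AGG (Arg) → CGG (Arg) — synonymous.
Synonymous: 4 of 5.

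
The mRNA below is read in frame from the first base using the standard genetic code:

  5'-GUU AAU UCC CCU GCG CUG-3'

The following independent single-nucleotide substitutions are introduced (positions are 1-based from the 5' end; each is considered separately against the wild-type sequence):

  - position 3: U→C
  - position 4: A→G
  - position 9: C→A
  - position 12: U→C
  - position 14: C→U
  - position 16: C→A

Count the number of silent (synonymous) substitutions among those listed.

Codon 1: GUU (Val) → GUC (Val) — synonymous.
Codon 2: AAU (Asn) → GAU (Asp) — missense.
Codon 3: UCC (Ser) → UCA (Ser) — synonymous.
Codon 4: CCU (Pro) → CCC (Pro) — synonymous.
Codon 5: GCG (Ala) → GUG (Val) — missense.
Codon 6: CUG (Leu) → AUG (Met) — missense.
Synonymous: 3 of 6.

3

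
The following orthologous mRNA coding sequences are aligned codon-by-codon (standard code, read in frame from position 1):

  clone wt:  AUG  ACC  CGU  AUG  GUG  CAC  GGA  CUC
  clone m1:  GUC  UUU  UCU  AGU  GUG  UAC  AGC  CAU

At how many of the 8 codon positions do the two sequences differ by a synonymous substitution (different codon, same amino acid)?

Codon 1: AUG Met / GUC Val — nonsynonymous.
Codon 2: ACC Thr / UUU Phe — nonsynonymous.
Codon 3: CGU Arg / UCU Ser — nonsynonymous.
Codon 4: AUG Met / AGU Ser — nonsynonymous.
Codon 5: GUG Val / GUG Val — identical.
Codon 6: CAC His / UAC Tyr — nonsynonymous.
Codon 7: GGA Gly / AGC Ser — nonsynonymous.
Codon 8: CUC Leu / CAU His — nonsynonymous.
Synonymous differences: 0.

0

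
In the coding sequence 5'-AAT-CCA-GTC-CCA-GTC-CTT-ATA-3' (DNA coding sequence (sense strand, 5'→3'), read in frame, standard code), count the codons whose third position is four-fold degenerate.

5

Codon 1 AAT (Asn): third position 2-fold.
Codon 2 CCA (Pro): third position 4-fold.
Codon 3 GTC (Val): third position 4-fold.
Codon 4 CCA (Pro): third position 4-fold.
Codon 5 GTC (Val): third position 4-fold.
Codon 6 CTT (Leu): third position 4-fold.
Codon 7 ATA (Ile): third position 3-fold.
Four-fold degenerate third positions: 5.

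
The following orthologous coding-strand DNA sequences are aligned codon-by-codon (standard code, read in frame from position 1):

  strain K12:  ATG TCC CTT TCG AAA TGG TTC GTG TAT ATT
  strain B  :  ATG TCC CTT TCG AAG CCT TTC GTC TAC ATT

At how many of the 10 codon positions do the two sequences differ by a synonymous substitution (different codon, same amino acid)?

Codon 1: ATG Met / ATG Met — identical.
Codon 2: TCC Ser / TCC Ser — identical.
Codon 3: CTT Leu / CTT Leu — identical.
Codon 4: TCG Ser / TCG Ser — identical.
Codon 5: AAA Lys / AAG Lys — synonymous.
Codon 6: TGG Trp / CCT Pro — nonsynonymous.
Codon 7: TTC Phe / TTC Phe — identical.
Codon 8: GTG Val / GTC Val — synonymous.
Codon 9: TAT Tyr / TAC Tyr — synonymous.
Codon 10: ATT Ile / ATT Ile — identical.
Synonymous differences: 3.

3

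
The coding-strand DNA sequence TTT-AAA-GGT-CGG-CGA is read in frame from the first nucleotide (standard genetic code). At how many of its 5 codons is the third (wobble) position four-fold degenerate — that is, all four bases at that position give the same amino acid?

3

Codon 1 TTT (Phe): third position 2-fold.
Codon 2 AAA (Lys): third position 2-fold.
Codon 3 GGT (Gly): third position 4-fold.
Codon 4 CGG (Arg): third position 4-fold.
Codon 5 CGA (Arg): third position 4-fold.
Four-fold degenerate third positions: 3.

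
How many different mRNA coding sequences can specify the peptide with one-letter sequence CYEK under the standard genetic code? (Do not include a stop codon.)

16

Cys: 2 codons.
Tyr: 2 codons.
Glu: 2 codons.
Lys: 2 codons.
2 × 2 × 2 × 2 = 16.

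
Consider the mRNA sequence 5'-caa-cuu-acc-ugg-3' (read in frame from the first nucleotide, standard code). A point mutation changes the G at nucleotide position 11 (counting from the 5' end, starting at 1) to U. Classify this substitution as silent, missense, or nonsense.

Position 11 falls in codon 4: UGG → Trp.
After the substitution the codon is UUG → Leu.
Trp ≠ Leu, so this is a missense mutation.

missense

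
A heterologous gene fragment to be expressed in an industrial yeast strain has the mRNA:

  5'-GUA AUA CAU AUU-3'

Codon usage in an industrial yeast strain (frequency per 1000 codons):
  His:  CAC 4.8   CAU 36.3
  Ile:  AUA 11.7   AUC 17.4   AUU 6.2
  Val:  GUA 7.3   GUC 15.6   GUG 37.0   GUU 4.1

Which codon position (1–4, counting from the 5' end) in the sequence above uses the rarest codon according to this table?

4

Codon 1 GUA (Val): 7.3 per 1000.
Codon 2 AUA (Ile): 11.7 per 1000.
Codon 3 CAU (His): 36.3 per 1000.
Codon 4 AUU (Ile): 6.2 per 1000.
Lowest frequency is 6.2 at codon 4.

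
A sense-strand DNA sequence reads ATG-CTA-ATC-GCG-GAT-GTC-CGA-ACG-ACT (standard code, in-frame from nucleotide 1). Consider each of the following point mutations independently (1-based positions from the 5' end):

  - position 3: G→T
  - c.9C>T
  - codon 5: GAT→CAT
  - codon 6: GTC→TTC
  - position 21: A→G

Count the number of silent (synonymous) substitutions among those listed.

Codon 1: ATG (Met) → ATT (Ile) — missense.
Codon 3: ATC (Ile) → ATT (Ile) — synonymous.
Codon 5: GAT (Asp) → CAT (His) — missense.
Codon 6: GTC (Val) → TTC (Phe) — missense.
Codon 7: CGA (Arg) → CGG (Arg) — synonymous.
Synonymous: 2 of 5.

2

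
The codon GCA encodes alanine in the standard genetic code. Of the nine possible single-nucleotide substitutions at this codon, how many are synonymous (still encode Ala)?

3

Position 1: none → 0 synonymous.
Position 2: none → 0 synonymous.
Position 3: GCU, GCC, GCG → 3 synonymous.
Total: 0 + 0 + 3 = 3.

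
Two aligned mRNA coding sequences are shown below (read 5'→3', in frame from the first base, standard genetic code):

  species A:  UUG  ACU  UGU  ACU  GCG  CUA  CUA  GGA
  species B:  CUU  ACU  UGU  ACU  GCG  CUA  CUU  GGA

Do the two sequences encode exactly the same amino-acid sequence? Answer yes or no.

yes

Codon 1: UUG Leu / CUU Leu — synonymous.
Codon 2: ACU Thr / ACU Thr — identical.
Codon 3: UGU Cys / UGU Cys — identical.
Codon 4: ACU Thr / ACU Thr — identical.
Codon 5: GCG Ala / GCG Ala — identical.
Codon 6: CUA Leu / CUA Leu — identical.
Codon 7: CUA Leu / CUU Leu — synonymous.
Codon 8: GGA Gly / GGA Gly — identical.
Nonsynonymous differences: 0 → same protein.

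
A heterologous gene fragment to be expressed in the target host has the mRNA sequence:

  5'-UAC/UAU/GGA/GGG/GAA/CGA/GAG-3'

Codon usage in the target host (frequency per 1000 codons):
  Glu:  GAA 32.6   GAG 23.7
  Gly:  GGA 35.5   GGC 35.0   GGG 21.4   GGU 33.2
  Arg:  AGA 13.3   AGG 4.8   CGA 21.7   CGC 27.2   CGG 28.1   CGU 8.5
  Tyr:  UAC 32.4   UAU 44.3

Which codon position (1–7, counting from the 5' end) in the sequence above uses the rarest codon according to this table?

4

Codon 1 UAC (Tyr): 32.4 per 1000.
Codon 2 UAU (Tyr): 44.3 per 1000.
Codon 3 GGA (Gly): 35.5 per 1000.
Codon 4 GGG (Gly): 21.4 per 1000.
Codon 5 GAA (Glu): 32.6 per 1000.
Codon 6 CGA (Arg): 21.7 per 1000.
Codon 7 GAG (Glu): 23.7 per 1000.
Lowest frequency is 21.4 at codon 4.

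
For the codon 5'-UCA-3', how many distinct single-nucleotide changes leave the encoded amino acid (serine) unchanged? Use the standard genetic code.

3

Position 1: none → 0 synonymous.
Position 2: none → 0 synonymous.
Position 3: UCU, UCC, UCG → 3 synonymous.
Total: 0 + 0 + 3 = 3.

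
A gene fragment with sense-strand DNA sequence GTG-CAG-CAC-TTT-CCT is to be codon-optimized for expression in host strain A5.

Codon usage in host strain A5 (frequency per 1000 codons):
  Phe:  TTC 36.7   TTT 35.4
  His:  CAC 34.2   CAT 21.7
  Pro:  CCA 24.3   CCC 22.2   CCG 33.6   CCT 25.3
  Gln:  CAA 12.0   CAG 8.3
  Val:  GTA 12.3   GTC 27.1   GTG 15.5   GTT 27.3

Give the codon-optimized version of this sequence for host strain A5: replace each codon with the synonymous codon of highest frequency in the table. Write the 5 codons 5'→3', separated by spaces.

GTT CAA CAC TTC CCG

Codon 1 (Val): best is GTT at 27.3.
Codon 2 (Gln): best is CAA at 12.0.
Codon 3 (His): best is CAC at 34.2.
Codon 4 (Phe): best is TTC at 36.7.
Codon 5 (Pro): best is CCG at 33.6.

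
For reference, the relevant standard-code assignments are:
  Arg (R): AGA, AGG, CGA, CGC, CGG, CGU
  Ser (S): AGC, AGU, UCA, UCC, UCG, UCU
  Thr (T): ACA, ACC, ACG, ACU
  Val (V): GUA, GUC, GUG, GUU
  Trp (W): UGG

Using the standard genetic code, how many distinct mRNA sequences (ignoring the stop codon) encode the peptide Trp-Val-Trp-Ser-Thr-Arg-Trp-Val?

Trp: 1 codon.
Val: 4 codons.
Trp: 1 codon.
Ser: 6 codons.
Thr: 4 codons.
Arg: 6 codons.
Trp: 1 codon.
Val: 4 codons.
1 × 4 × 1 × 6 × 4 × 6 × 1 × 4 = 2304.

2304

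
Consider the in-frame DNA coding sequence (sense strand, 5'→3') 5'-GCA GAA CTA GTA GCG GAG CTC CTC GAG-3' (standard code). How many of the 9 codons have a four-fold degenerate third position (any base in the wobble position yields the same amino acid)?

Codon 1 GCA (Ala): third position 4-fold.
Codon 2 GAA (Glu): third position 2-fold.
Codon 3 CTA (Leu): third position 4-fold.
Codon 4 GTA (Val): third position 4-fold.
Codon 5 GCG (Ala): third position 4-fold.
Codon 6 GAG (Glu): third position 2-fold.
Codon 7 CTC (Leu): third position 4-fold.
Codon 8 CTC (Leu): third position 4-fold.
Codon 9 GAG (Glu): third position 2-fold.
Four-fold degenerate third positions: 6.

6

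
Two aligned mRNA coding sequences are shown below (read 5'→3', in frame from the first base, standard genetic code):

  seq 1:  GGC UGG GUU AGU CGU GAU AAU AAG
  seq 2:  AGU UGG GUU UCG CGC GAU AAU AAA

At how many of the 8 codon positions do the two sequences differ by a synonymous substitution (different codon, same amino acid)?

3

Codon 1: GGC Gly / AGU Ser — nonsynonymous.
Codon 2: UGG Trp / UGG Trp — identical.
Codon 3: GUU Val / GUU Val — identical.
Codon 4: AGU Ser / UCG Ser — synonymous.
Codon 5: CGU Arg / CGC Arg — synonymous.
Codon 6: GAU Asp / GAU Asp — identical.
Codon 7: AAU Asn / AAU Asn — identical.
Codon 8: AAG Lys / AAA Lys — synonymous.
Synonymous differences: 3.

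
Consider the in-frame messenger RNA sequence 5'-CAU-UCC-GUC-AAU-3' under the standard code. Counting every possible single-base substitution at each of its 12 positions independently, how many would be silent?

8

Codon 1 (CAU, His): 1 synonymous substitution.
Codon 2 (UCC, Ser): 3 synonymous substitutions.
Codon 3 (GUC, Val): 3 synonymous substitutions.
Codon 4 (AAU, Asn): 1 synonymous substitution.
Total: 1 + 3 + 3 + 1 = 8.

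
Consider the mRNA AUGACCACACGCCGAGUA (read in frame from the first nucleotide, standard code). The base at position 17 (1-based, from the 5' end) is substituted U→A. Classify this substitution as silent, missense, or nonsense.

Position 17 falls in codon 6: GUA → Val.
After the substitution the codon is GAA → Glu.
Val ≠ Glu, so this is a missense mutation.

missense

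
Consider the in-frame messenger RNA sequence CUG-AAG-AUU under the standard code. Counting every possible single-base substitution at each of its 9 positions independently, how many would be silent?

Codon 1 (CUG, Leu): 4 synonymous substitutions.
Codon 2 (AAG, Lys): 1 synonymous substitution.
Codon 3 (AUU, Ile): 2 synonymous substitutions.
Total: 4 + 1 + 2 = 7.

7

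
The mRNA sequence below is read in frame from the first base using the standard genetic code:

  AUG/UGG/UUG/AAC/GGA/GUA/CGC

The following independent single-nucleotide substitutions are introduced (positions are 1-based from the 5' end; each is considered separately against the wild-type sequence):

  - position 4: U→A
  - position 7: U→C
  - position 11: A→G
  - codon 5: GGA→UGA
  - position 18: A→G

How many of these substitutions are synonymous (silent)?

Codon 2: UGG (Trp) → AGG (Arg) — missense.
Codon 3: UUG (Leu) → CUG (Leu) — synonymous.
Codon 4: AAC (Asn) → AGC (Ser) — missense.
Codon 5: GGA (Gly) → UGA (Stop) — nonsense.
Codon 6: GUA (Val) → GUG (Val) — synonymous.
Synonymous: 2 of 5.

2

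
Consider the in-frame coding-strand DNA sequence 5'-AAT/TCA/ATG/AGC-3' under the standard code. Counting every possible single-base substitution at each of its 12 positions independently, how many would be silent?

Codon 1 (AAT, Asn): 1 synonymous substitution.
Codon 2 (TCA, Ser): 3 synonymous substitutions.
Codon 3 (ATG, Met): 0 synonymous substitutions.
Codon 4 (AGC, Ser): 1 synonymous substitution.
Total: 1 + 3 + 0 + 1 = 5.

5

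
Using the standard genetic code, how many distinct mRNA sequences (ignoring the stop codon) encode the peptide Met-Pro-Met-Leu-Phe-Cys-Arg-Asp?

Met: 1 codon.
Pro: 4 codons.
Met: 1 codon.
Leu: 6 codons.
Phe: 2 codons.
Cys: 2 codons.
Arg: 6 codons.
Asp: 2 codons.
1 × 4 × 1 × 6 × 2 × 2 × 6 × 2 = 1152.

1152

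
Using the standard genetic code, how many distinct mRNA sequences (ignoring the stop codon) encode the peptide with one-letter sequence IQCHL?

144

Ile: 3 codons.
Gln: 2 codons.
Cys: 2 codons.
His: 2 codons.
Leu: 6 codons.
3 × 2 × 2 × 2 × 6 = 144.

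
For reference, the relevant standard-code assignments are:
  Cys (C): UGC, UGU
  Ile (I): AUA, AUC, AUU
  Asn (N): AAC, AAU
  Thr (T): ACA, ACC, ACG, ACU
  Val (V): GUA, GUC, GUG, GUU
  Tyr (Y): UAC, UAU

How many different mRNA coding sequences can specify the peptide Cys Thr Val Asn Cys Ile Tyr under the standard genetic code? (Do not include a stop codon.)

768

Cys: 2 codons.
Thr: 4 codons.
Val: 4 codons.
Asn: 2 codons.
Cys: 2 codons.
Ile: 3 codons.
Tyr: 2 codons.
2 × 4 × 4 × 2 × 2 × 3 × 2 = 768.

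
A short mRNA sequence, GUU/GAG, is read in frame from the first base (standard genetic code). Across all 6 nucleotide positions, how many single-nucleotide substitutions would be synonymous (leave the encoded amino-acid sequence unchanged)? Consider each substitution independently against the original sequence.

Codon 1 (GUU, Val): 3 synonymous substitutions.
Codon 2 (GAG, Glu): 1 synonymous substitution.
Total: 3 + 1 = 4.

4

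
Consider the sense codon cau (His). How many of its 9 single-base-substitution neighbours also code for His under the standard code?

Position 1: none → 0 synonymous.
Position 2: none → 0 synonymous.
Position 3: CAC → 1 synonymous.
Total: 0 + 0 + 1 = 1.

1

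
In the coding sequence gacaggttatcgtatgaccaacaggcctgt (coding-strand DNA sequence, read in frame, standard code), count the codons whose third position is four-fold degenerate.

2

Codon 1 GAC (Asp): third position 2-fold.
Codon 2 AGG (Arg): third position 2-fold.
Codon 3 TTA (Leu): third position 2-fold.
Codon 4 TCG (Ser): third position 4-fold.
Codon 5 TAT (Tyr): third position 2-fold.
Codon 6 GAC (Asp): third position 2-fold.
Codon 7 CAA (Gln): third position 2-fold.
Codon 8 CAG (Gln): third position 2-fold.
Codon 9 GCC (Ala): third position 4-fold.
Codon 10 TGT (Cys): third position 2-fold.
Four-fold degenerate third positions: 2.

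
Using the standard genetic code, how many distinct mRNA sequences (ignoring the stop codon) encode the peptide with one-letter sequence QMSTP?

192

Gln: 2 codons.
Met: 1 codon.
Ser: 6 codons.
Thr: 4 codons.
Pro: 4 codons.
2 × 1 × 6 × 4 × 4 = 192.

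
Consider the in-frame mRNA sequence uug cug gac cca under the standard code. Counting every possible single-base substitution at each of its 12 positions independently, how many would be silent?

10

Codon 1 (UUG, Leu): 2 synonymous substitutions.
Codon 2 (CUG, Leu): 4 synonymous substitutions.
Codon 3 (GAC, Asp): 1 synonymous substitution.
Codon 4 (CCA, Pro): 3 synonymous substitutions.
Total: 2 + 4 + 1 + 3 = 10.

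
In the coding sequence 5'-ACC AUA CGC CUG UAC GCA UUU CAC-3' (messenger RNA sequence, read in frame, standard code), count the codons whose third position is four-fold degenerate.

4

Codon 1 ACC (Thr): third position 4-fold.
Codon 2 AUA (Ile): third position 3-fold.
Codon 3 CGC (Arg): third position 4-fold.
Codon 4 CUG (Leu): third position 4-fold.
Codon 5 UAC (Tyr): third position 2-fold.
Codon 6 GCA (Ala): third position 4-fold.
Codon 7 UUU (Phe): third position 2-fold.
Codon 8 CAC (His): third position 2-fold.
Four-fold degenerate third positions: 4.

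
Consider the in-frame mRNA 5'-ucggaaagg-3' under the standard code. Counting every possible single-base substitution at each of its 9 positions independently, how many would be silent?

Codon 1 (UCG, Ser): 3 synonymous substitutions.
Codon 2 (GAA, Glu): 1 synonymous substitution.
Codon 3 (AGG, Arg): 2 synonymous substitutions.
Total: 3 + 1 + 2 = 6.

6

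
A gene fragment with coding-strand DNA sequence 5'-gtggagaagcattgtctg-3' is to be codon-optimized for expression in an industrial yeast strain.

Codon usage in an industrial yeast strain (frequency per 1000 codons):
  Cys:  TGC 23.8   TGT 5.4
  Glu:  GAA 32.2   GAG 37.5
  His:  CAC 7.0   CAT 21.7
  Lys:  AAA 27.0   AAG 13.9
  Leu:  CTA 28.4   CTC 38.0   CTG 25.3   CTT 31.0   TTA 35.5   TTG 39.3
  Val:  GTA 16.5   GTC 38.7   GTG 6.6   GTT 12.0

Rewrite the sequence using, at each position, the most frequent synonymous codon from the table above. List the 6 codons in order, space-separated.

Codon 1 (Val): best is GTC at 38.7.
Codon 2 (Glu): best is GAG at 37.5.
Codon 3 (Lys): best is AAA at 27.0.
Codon 4 (His): best is CAT at 21.7.
Codon 5 (Cys): best is TGC at 23.8.
Codon 6 (Leu): best is TTG at 39.3.

GTC GAG AAA CAT TGC TTG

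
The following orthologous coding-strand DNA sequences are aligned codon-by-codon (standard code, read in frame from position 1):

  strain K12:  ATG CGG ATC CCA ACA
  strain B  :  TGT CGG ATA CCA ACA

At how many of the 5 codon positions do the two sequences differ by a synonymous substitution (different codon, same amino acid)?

1

Codon 1: ATG Met / TGT Cys — nonsynonymous.
Codon 2: CGG Arg / CGG Arg — identical.
Codon 3: ATC Ile / ATA Ile — synonymous.
Codon 4: CCA Pro / CCA Pro — identical.
Codon 5: ACA Thr / ACA Thr — identical.
Synonymous differences: 1.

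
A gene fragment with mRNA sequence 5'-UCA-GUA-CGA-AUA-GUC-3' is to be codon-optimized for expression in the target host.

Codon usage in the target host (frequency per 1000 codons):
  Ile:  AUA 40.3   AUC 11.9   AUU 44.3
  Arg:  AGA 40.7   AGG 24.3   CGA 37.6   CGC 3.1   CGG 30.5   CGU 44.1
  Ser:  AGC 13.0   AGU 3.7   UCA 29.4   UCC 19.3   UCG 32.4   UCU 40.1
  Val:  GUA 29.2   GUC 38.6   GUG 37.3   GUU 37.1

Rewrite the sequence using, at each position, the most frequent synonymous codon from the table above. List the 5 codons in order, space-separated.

Codon 1 (Ser): best is UCU at 40.1.
Codon 2 (Val): best is GUC at 38.6.
Codon 3 (Arg): best is CGU at 44.1.
Codon 4 (Ile): best is AUU at 44.3.
Codon 5 (Val): best is GUC at 38.6.

UCU GUC CGU AUU GUC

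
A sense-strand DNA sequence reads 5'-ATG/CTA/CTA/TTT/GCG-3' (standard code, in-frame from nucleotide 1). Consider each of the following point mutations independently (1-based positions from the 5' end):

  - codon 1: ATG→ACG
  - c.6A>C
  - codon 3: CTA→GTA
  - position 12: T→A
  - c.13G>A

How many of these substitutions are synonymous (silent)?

1

Codon 1: ATG (Met) → ACG (Thr) — missense.
Codon 2: CTA (Leu) → CTC (Leu) — synonymous.
Codon 3: CTA (Leu) → GTA (Val) — missense.
Codon 4: TTT (Phe) → TTA (Leu) — missense.
Codon 5: GCG (Ala) → ACG (Thr) — missense.
Synonymous: 1 of 5.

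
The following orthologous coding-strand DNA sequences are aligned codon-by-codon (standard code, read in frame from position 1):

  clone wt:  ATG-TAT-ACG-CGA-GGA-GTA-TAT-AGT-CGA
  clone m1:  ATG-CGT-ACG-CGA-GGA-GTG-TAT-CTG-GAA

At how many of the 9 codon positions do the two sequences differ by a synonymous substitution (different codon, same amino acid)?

Codon 1: ATG Met / ATG Met — identical.
Codon 2: TAT Tyr / CGT Arg — nonsynonymous.
Codon 3: ACG Thr / ACG Thr — identical.
Codon 4: CGA Arg / CGA Arg — identical.
Codon 5: GGA Gly / GGA Gly — identical.
Codon 6: GTA Val / GTG Val — synonymous.
Codon 7: TAT Tyr / TAT Tyr — identical.
Codon 8: AGT Ser / CTG Leu — nonsynonymous.
Codon 9: CGA Arg / GAA Glu — nonsynonymous.
Synonymous differences: 1.

1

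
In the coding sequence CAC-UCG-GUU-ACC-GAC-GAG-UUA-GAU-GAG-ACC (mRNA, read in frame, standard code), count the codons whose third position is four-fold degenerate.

Codon 1 CAC (His): third position 2-fold.
Codon 2 UCG (Ser): third position 4-fold.
Codon 3 GUU (Val): third position 4-fold.
Codon 4 ACC (Thr): third position 4-fold.
Codon 5 GAC (Asp): third position 2-fold.
Codon 6 GAG (Glu): third position 2-fold.
Codon 7 UUA (Leu): third position 2-fold.
Codon 8 GAU (Asp): third position 2-fold.
Codon 9 GAG (Glu): third position 2-fold.
Codon 10 ACC (Thr): third position 4-fold.
Four-fold degenerate third positions: 4.

4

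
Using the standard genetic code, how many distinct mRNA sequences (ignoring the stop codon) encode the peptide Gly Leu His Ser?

288

Gly: 4 codons.
Leu: 6 codons.
His: 2 codons.
Ser: 6 codons.
4 × 6 × 2 × 6 = 288.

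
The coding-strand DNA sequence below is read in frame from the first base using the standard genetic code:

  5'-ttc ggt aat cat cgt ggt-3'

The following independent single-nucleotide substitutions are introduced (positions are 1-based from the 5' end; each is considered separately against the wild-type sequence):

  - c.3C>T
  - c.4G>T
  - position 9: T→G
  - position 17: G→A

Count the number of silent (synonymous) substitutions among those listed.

Codon 1: TTC (Phe) → TTT (Phe) — synonymous.
Codon 2: GGT (Gly) → TGT (Cys) — missense.
Codon 3: AAT (Asn) → AAG (Lys) — missense.
Codon 6: GGT (Gly) → GAT (Asp) — missense.
Synonymous: 1 of 4.

1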